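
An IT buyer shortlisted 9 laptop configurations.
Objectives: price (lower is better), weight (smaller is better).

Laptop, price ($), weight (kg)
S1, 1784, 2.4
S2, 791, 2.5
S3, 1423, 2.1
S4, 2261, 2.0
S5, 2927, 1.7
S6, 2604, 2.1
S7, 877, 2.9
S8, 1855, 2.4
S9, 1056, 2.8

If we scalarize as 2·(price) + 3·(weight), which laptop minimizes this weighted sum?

S1: 2·1784 + 3·2.4 = 3575.2
S2: 2·791 + 3·2.5 = 1589.5
S3: 2·1423 + 3·2.1 = 2852.3
S4: 2·2261 + 3·2.0 = 4528.0
S5: 2·2927 + 3·1.7 = 5859.1
S6: 2·2604 + 3·2.1 = 5214.3
S7: 2·877 + 3·2.9 = 1762.7
S8: 2·1855 + 3·2.4 = 3717.2
S9: 2·1056 + 3·2.8 = 2120.4
Lowest: S2 at 1589.5.

S2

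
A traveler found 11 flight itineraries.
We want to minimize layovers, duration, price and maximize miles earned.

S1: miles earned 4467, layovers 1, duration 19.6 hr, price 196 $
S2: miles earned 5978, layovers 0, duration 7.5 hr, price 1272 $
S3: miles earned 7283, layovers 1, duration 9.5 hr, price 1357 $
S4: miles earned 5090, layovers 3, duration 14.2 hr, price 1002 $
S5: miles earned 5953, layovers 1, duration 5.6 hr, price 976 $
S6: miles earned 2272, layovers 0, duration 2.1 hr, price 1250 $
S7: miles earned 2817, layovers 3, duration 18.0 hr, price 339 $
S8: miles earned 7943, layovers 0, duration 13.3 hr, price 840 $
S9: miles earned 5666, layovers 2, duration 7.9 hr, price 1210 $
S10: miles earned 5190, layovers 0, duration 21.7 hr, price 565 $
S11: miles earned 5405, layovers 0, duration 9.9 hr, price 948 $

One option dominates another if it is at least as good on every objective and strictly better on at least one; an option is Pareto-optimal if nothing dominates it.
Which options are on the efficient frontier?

S1, S2, S3, S5, S6, S7, S8, S10, S11

S1: not dominated (best price).
S2: not dominated.
S3: not dominated.
S4: dominated by S5 (miles earned 5953≥5090, layovers 1≤3, duration 5.6≤14.2, price 976≤1002).
S5: not dominated.
S6: not dominated (best duration).
S7: not dominated.
S8: not dominated (best miles earned).
S9: dominated by S5 (miles earned 5953≥5666, layovers 1≤2, duration 5.6≤7.9, price 976≤1210).
S10: not dominated.
S11: not dominated.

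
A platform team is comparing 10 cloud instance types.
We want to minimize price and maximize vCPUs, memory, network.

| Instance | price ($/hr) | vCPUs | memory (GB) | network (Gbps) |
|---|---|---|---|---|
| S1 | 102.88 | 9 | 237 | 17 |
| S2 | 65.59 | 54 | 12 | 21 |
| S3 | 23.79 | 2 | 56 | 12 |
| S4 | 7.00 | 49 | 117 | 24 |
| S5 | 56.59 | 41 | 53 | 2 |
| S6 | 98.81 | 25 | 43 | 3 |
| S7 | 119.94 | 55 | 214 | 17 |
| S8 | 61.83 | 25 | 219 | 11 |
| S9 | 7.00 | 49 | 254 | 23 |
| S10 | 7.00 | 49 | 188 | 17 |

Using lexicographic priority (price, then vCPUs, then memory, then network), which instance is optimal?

First minimize price: best is 7.00, kept {S4, S9, S10}.
Then maximize vCPUs: best is 49, kept {S4, S9, S10}.
Then maximize memory: best is 254, kept {S9}.

S9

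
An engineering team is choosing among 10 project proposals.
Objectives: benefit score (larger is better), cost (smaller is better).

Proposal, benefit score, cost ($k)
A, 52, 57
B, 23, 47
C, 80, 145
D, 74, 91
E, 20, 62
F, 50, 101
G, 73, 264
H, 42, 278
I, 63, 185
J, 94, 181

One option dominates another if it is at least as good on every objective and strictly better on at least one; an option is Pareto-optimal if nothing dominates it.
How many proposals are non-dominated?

A: not dominated.
B: not dominated (best cost).
C: not dominated.
D: not dominated.
E: dominated by A (benefit score 52≥20, cost 57≤62).
F: dominated by A (benefit score 52≥50, cost 57≤101).
G: dominated by C (benefit score 80≥73, cost 145≤264).
H: dominated by A (benefit score 52≥42, cost 57≤278).
I: dominated by C (benefit score 80≥63, cost 145≤185).
J: not dominated (best benefit score).
Pareto-optimal: A, B, C, D, J → 5.

5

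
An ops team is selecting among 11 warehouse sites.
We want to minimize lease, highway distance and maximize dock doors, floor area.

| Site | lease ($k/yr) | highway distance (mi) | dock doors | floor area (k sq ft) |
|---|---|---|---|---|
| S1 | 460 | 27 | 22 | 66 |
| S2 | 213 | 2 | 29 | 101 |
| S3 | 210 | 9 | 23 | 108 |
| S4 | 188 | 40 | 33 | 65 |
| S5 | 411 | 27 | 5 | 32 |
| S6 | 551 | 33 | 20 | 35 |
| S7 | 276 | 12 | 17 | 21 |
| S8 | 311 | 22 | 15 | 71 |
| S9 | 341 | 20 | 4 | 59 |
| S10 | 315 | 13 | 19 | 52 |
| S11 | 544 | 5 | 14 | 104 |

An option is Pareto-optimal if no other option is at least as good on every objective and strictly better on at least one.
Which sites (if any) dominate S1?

S2: lease 213≤460, highway distance 2≤27, dock doors 29≥22, floor area 101≥66 — dominates S1.
S3: lease 210≤460, highway distance 9≤27, dock doors 23≥22, floor area 108≥66 — dominates S1.
Others (S4, S5, S6, S7, S8, S9, S10, S11) are each worse than S1 on at least one objective.

S2, S3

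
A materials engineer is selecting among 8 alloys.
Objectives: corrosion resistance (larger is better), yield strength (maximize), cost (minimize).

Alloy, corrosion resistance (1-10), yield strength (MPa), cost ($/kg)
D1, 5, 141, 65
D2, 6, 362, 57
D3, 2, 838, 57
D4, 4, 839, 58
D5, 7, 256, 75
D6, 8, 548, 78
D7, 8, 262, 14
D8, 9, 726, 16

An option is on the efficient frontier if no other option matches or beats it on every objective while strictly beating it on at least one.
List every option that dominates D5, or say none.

D7: corrosion resistance 8≥7, yield strength 262≥256, cost 14≤75 — dominates D5.
D8: corrosion resistance 9≥7, yield strength 726≥256, cost 16≤75 — dominates D5.
Others (D1, D2, D3, D4, D6) are each worse than D5 on at least one objective.

D7, D8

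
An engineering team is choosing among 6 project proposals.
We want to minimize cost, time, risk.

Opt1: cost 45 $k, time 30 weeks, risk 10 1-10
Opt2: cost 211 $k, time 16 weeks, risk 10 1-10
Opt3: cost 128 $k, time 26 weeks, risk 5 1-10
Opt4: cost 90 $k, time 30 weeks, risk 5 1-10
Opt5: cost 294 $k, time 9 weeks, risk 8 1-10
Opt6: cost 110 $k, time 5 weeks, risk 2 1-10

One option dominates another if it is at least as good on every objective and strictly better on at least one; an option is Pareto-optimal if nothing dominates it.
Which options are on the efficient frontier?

Opt1: not dominated (best cost).
Opt2: dominated by Opt6 (cost 110≤211, time 5≤16, risk 2≤10).
Opt3: dominated by Opt6 (cost 110≤128, time 5≤26, risk 2≤5).
Opt4: not dominated.
Opt5: dominated by Opt6 (cost 110≤294, time 5≤9, risk 2≤8).
Opt6: not dominated (best time).

Opt1, Opt4, Opt6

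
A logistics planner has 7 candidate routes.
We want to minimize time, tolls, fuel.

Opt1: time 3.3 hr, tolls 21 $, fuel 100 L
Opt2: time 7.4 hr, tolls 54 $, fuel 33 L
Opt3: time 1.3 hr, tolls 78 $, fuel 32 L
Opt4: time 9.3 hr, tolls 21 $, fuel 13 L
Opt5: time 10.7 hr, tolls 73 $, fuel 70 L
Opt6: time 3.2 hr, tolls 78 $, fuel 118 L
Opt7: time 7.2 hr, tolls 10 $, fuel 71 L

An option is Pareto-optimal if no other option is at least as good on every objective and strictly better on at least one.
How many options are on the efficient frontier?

5

Opt1: not dominated.
Opt2: not dominated.
Opt3: not dominated (best time).
Opt4: not dominated (best fuel).
Opt5: dominated by Opt2 (time 7.4≤10.7, tolls 54≤73, fuel 33≤70).
Opt6: dominated by Opt3 (time 1.3≤3.2, tolls 78≤78, fuel 32≤118).
Opt7: not dominated (best tolls).
Pareto-optimal: Opt1, Opt2, Opt3, Opt4, Opt7 → 5.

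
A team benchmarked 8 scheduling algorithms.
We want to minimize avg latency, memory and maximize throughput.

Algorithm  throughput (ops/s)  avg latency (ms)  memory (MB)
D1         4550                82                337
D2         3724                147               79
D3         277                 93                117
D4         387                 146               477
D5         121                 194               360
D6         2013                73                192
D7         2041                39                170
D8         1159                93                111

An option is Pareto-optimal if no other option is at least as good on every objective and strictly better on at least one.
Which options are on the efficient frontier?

D1: not dominated (best throughput).
D2: not dominated (best memory).
D3: dominated by D8 (throughput 1159≥277, avg latency 93≤93, memory 111≤117).
D4: dominated by D1 (throughput 4550≥387, avg latency 82≤146, memory 337≤477).
D5: dominated by D1 (throughput 4550≥121, avg latency 82≤194, memory 337≤360).
D6: dominated by D7 (throughput 2041≥2013, avg latency 39≤73, memory 170≤192).
D7: not dominated (best avg latency).
D8: not dominated.

D1, D2, D7, D8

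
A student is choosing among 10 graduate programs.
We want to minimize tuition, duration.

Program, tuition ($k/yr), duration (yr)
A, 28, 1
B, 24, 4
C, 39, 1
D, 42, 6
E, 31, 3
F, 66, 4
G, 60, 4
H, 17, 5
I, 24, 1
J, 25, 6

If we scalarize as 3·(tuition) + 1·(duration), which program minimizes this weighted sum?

H

A: 3·28 + 1·1 = 85
B: 3·24 + 1·4 = 76
C: 3·39 + 1·1 = 118
D: 3·42 + 1·6 = 132
E: 3·31 + 1·3 = 96
F: 3·66 + 1·4 = 202
G: 3·60 + 1·4 = 184
H: 3·17 + 1·5 = 56
I: 3·24 + 1·1 = 73
J: 3·25 + 1·6 = 81
Lowest: H at 56.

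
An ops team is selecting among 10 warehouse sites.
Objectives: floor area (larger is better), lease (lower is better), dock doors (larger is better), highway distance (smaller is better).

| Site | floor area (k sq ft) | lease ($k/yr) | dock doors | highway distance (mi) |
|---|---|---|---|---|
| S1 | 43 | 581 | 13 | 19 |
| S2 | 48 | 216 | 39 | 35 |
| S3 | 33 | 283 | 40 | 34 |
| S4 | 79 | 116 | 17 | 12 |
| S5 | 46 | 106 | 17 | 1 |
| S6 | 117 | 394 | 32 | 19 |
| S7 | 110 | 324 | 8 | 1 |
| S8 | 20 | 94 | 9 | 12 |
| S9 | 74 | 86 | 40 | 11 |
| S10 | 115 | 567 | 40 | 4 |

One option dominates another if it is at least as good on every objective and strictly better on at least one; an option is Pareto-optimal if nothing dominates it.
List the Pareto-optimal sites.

S4, S5, S6, S7, S9, S10

S1: dominated by S4 (floor area 79≥43, lease 116≤581, dock doors 17≥13, highway distance 12≤19).
S2: dominated by S9 (floor area 74≥48, lease 86≤216, dock doors 40≥39, highway distance 11≤35).
S3: dominated by S9 (floor area 74≥33, lease 86≤283, dock doors 40≥40, highway distance 11≤34).
S4: not dominated.
S5: not dominated.
S6: not dominated (best floor area).
S7: not dominated.
S8: dominated by S9 (floor area 74≥20, lease 86≤94, dock doors 40≥9, highway distance 11≤12).
S9: not dominated (best lease).
S10: not dominated.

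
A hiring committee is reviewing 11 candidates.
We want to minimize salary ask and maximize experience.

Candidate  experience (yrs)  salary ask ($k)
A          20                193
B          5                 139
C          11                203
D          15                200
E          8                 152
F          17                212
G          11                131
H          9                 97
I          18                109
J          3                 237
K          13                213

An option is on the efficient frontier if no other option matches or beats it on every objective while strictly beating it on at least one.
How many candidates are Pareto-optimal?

3

A: not dominated (best experience).
B: dominated by G (experience 11≥5, salary ask 131≤139).
C: dominated by A (experience 20≥11, salary ask 193≤203).
D: dominated by A (experience 20≥15, salary ask 193≤200).
E: dominated by G (experience 11≥8, salary ask 131≤152).
F: dominated by A (experience 20≥17, salary ask 193≤212).
G: dominated by I (experience 18≥11, salary ask 109≤131).
H: not dominated (best salary ask).
I: not dominated.
J: dominated by A (experience 20≥3, salary ask 193≤237).
K: dominated by A (experience 20≥13, salary ask 193≤213).
Pareto-optimal: A, H, I → 3.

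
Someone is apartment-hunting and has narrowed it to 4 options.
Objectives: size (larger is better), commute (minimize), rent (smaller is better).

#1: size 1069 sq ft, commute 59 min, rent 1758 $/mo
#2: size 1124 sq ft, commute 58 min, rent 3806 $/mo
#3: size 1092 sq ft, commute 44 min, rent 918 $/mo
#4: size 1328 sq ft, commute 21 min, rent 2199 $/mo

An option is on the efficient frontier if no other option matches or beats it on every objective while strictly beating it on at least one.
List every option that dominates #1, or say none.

#3: size 1092≥1069, commute 44≤59, rent 918≤1758 — dominates #1.
Others (#2, #4) are each worse than #1 on at least one objective.

#3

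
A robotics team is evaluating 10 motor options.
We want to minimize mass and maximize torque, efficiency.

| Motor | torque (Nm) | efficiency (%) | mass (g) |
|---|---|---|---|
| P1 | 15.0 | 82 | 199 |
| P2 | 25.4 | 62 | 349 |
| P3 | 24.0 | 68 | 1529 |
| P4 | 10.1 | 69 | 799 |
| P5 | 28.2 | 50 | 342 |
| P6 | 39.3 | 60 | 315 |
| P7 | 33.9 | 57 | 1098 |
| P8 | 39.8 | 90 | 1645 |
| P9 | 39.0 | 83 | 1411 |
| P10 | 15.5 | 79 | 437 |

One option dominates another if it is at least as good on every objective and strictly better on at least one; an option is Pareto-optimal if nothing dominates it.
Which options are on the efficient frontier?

P1: not dominated (best mass).
P2: not dominated.
P3: dominated by P9 (torque 39.0≥24.0, efficiency 83≥68, mass 1411≤1529).
P4: dominated by P1 (torque 15.0≥10.1, efficiency 82≥69, mass 199≤799).
P5: dominated by P6 (torque 39.3≥28.2, efficiency 60≥50, mass 315≤342).
P6: not dominated.
P7: dominated by P6 (torque 39.3≥33.9, efficiency 60≥57, mass 315≤1098).
P8: not dominated (best torque).
P9: not dominated.
P10: not dominated.

P1, P2, P6, P8, P9, P10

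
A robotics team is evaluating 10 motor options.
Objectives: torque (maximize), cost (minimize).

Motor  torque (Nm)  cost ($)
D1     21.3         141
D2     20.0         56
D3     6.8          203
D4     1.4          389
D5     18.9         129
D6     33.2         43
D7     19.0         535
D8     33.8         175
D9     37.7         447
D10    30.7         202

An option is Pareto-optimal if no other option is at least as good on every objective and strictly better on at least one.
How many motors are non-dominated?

3

D1: dominated by D6 (torque 33.2≥21.3, cost 43≤141).
D2: dominated by D6 (torque 33.2≥20.0, cost 43≤56).
D3: dominated by D1 (torque 21.3≥6.8, cost 141≤203).
D4: dominated by D1 (torque 21.3≥1.4, cost 141≤389).
D5: dominated by D2 (torque 20.0≥18.9, cost 56≤129).
D6: not dominated (best cost).
D7: dominated by D1 (torque 21.3≥19.0, cost 141≤535).
D8: not dominated.
D9: not dominated (best torque).
D10: dominated by D6 (torque 33.2≥30.7, cost 43≤202).
Pareto-optimal: D6, D8, D9 → 3.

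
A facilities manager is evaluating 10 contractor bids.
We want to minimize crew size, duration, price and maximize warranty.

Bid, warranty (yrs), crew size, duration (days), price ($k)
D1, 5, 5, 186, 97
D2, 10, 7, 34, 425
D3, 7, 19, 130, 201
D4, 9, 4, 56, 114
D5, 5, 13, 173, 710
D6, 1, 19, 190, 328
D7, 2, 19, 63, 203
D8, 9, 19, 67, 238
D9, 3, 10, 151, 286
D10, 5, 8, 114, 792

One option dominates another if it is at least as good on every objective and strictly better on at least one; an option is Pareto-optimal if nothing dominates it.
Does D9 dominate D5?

No

D9 vs D5: D9 is worse on warranty (3 vs 5), so it does not dominate D5.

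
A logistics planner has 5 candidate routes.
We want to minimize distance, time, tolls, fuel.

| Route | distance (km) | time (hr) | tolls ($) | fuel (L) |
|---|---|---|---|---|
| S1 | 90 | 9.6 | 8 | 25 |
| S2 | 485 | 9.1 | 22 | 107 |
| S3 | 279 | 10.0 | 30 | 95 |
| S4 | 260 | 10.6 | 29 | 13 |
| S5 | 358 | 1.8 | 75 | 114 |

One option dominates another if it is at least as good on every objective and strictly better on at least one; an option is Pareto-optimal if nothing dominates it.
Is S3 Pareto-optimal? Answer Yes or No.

No

S1 vs S3: distance 90≤279, time 9.6≤10.0, tolls 8≤30, fuel 25≤95 — S1 is at least as good on every objective and strictly better on at least one, so S1 dominates S3.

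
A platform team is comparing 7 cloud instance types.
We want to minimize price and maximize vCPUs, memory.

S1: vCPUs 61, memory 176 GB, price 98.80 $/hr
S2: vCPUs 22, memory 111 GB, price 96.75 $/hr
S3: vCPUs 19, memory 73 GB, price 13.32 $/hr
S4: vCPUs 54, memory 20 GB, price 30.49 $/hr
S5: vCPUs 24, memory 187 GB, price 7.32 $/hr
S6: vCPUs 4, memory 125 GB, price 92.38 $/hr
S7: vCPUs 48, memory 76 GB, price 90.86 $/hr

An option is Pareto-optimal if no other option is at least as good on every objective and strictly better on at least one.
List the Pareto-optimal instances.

S1, S4, S5, S7

S1: not dominated (best vCPUs).
S2: dominated by S5 (vCPUs 24≥22, memory 187≥111, price 7.32≤96.75).
S3: dominated by S5 (vCPUs 24≥19, memory 187≥73, price 7.32≤13.32).
S4: not dominated.
S5: not dominated (best memory).
S6: dominated by S5 (vCPUs 24≥4, memory 187≥125, price 7.32≤92.38).
S7: not dominated.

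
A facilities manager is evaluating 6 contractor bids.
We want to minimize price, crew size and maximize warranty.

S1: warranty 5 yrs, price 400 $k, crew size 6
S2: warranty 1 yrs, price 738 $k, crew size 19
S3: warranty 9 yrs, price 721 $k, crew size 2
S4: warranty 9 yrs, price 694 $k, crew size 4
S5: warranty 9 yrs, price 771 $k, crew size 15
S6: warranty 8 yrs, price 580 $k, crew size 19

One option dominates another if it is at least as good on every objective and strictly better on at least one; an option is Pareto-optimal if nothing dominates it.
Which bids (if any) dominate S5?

S3, S4

S3: warranty 9≥9, price 721≤771, crew size 2≤15 — dominates S5.
S4: warranty 9≥9, price 694≤771, crew size 4≤15 — dominates S5.
Others (S1, S2, S6) are each worse than S5 on at least one objective.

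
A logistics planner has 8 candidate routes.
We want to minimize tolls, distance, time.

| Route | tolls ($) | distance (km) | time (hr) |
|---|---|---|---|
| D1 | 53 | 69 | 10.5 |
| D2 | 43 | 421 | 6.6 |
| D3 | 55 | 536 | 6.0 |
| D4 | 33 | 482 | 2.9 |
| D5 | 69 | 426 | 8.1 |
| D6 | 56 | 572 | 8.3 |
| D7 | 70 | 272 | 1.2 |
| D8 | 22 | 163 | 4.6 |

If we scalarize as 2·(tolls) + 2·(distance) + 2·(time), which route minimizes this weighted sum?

D1

D1: 2·53 + 2·69 + 2·10.5 = 265.0
D2: 2·43 + 2·421 + 2·6.6 = 941.2
D3: 2·55 + 2·536 + 2·6.0 = 1194.0
D4: 2·33 + 2·482 + 2·2.9 = 1035.8
D5: 2·69 + 2·426 + 2·8.1 = 1006.2
D6: 2·56 + 2·572 + 2·8.3 = 1272.6
D7: 2·70 + 2·272 + 2·1.2 = 686.4
D8: 2·22 + 2·163 + 2·4.6 = 379.2
Lowest: D1 at 265.0.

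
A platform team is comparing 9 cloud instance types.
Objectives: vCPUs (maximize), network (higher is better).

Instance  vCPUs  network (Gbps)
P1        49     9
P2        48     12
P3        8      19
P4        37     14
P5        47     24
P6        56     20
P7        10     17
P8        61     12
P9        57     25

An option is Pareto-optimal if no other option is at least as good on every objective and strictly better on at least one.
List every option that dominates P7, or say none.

P5: vCPUs 47≥10, network 24≥17 — dominates P7.
P6: vCPUs 56≥10, network 20≥17 — dominates P7.
P9: vCPUs 57≥10, network 25≥17 — dominates P7.
Others (P1, P2, P3, P4, P8) are each worse than P7 on at least one objective.

P5, P6, P9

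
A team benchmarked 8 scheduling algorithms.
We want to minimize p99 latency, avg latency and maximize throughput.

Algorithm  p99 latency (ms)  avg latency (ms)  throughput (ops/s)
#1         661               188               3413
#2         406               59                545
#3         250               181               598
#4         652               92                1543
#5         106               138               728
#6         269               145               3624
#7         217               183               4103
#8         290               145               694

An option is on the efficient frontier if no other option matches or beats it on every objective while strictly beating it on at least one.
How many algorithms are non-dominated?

#1: dominated by #6 (p99 latency 269≤661, avg latency 145≤188, throughput 3624≥3413).
#2: not dominated (best avg latency).
#3: dominated by #5 (p99 latency 106≤250, avg latency 138≤181, throughput 728≥598).
#4: not dominated.
#5: not dominated (best p99 latency).
#6: not dominated.
#7: not dominated (best throughput).
#8: dominated by #5 (p99 latency 106≤290, avg latency 138≤145, throughput 728≥694).
Pareto-optimal: #2, #4, #5, #6, #7 → 5.

5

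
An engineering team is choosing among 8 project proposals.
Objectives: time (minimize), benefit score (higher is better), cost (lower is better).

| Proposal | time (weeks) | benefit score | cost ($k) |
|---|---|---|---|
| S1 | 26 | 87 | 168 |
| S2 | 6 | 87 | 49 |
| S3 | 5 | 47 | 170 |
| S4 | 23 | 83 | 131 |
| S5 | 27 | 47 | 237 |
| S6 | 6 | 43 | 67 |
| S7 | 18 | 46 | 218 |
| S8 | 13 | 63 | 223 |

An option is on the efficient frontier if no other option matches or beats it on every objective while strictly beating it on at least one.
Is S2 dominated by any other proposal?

No

S1: worse on time (26 vs 6).
S3: worse on benefit score (47 vs 87).
S4: worse on time (23 vs 6).
S5: worse on time (27 vs 6).
S6: worse on benefit score (43 vs 87).
S7: worse on time (18 vs 6).
S8: worse on time (13 vs 6).
No option is at least as good as S2 on every objective and strictly better on one.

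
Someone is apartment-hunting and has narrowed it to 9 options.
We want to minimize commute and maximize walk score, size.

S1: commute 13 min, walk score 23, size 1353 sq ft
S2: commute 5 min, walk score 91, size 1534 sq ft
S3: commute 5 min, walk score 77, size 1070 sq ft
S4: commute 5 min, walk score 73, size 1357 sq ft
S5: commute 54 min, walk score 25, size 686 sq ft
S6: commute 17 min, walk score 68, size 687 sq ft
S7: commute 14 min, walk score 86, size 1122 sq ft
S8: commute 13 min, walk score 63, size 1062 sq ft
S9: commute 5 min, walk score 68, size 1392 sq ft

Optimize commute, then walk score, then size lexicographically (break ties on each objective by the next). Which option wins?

S2

First minimize commute: best is 5, kept {S2, S3, S4, S9}.
Then maximize walk score: best is 91, kept {S2}.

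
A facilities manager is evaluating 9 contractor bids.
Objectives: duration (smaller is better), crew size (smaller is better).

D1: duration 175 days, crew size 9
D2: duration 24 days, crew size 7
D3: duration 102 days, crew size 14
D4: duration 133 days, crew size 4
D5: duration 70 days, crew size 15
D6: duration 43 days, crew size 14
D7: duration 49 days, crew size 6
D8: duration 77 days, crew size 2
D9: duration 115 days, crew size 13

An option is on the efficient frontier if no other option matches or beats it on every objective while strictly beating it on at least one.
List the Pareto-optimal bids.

D2, D7, D8

D1: dominated by D2 (duration 24≤175, crew size 7≤9).
D2: not dominated (best duration).
D3: dominated by D2 (duration 24≤102, crew size 7≤14).
D4: dominated by D8 (duration 77≤133, crew size 2≤4).
D5: dominated by D2 (duration 24≤70, crew size 7≤15).
D6: dominated by D2 (duration 24≤43, crew size 7≤14).
D7: not dominated.
D8: not dominated (best crew size).
D9: dominated by D2 (duration 24≤115, crew size 7≤13).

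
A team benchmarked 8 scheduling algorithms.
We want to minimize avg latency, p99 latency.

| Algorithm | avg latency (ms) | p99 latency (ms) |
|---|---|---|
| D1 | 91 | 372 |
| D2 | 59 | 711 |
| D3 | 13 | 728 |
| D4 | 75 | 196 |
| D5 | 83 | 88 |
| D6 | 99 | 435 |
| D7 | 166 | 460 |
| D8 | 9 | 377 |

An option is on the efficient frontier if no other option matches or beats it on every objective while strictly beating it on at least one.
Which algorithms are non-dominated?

D1: dominated by D4 (avg latency 75≤91, p99 latency 196≤372).
D2: dominated by D8 (avg latency 9≤59, p99 latency 377≤711).
D3: dominated by D8 (avg latency 9≤13, p99 latency 377≤728).
D4: not dominated.
D5: not dominated (best p99 latency).
D6: dominated by D1 (avg latency 91≤99, p99 latency 372≤435).
D7: dominated by D1 (avg latency 91≤166, p99 latency 372≤460).
D8: not dominated (best avg latency).

D4, D5, D8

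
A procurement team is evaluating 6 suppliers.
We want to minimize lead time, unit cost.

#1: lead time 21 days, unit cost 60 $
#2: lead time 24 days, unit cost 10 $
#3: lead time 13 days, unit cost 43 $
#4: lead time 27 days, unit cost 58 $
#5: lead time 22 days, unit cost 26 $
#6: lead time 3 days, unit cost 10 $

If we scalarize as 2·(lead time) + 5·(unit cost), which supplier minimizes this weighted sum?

#1: 2·21 + 5·60 = 342
#2: 2·24 + 5·10 = 98
#3: 2·13 + 5·43 = 241
#4: 2·27 + 5·58 = 344
#5: 2·22 + 5·26 = 174
#6: 2·3 + 5·10 = 56
Lowest: #6 at 56.

#6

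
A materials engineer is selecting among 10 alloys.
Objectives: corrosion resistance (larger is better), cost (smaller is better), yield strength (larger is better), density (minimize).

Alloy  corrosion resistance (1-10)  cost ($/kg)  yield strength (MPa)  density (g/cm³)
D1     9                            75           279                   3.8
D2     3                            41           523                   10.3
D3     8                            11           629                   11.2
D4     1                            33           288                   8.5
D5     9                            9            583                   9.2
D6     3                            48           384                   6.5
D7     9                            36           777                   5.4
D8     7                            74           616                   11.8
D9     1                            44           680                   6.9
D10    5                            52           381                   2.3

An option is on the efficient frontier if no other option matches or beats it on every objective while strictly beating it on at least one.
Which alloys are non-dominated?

D1: not dominated.
D2: dominated by D5 (corrosion resistance 9≥3, cost 9≤41, yield strength 583≥523, density 9.2≤10.3).
D3: not dominated.
D4: not dominated.
D5: not dominated (best cost).
D6: dominated by D7 (corrosion resistance 9≥3, cost 36≤48, yield strength 777≥384, density 5.4≤6.5).
D7: not dominated (best yield strength).
D8: dominated by D3 (corrosion resistance 8≥7, cost 11≤74, yield strength 629≥616, density 11.2≤11.8).
D9: dominated by D7 (corrosion resistance 9≥1, cost 36≤44, yield strength 777≥680, density 5.4≤6.9).
D10: not dominated (best density).

D1, D3, D4, D5, D7, D10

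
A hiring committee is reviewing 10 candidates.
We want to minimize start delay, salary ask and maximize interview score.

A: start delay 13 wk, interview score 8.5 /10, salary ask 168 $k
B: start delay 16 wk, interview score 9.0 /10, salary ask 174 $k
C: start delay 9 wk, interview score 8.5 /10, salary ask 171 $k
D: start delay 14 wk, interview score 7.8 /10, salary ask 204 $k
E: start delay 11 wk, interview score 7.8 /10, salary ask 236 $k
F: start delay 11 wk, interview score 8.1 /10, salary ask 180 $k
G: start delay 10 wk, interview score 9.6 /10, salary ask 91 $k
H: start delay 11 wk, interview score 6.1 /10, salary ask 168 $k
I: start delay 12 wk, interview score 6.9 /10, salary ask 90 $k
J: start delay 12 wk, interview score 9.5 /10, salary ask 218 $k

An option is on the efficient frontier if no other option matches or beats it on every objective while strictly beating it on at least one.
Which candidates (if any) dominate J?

G: start delay 10≤12, interview score 9.6≥9.5, salary ask 91≤218 — dominates J.
Others (A, B, C, D, E, F, H, I) are each worse than J on at least one objective.

G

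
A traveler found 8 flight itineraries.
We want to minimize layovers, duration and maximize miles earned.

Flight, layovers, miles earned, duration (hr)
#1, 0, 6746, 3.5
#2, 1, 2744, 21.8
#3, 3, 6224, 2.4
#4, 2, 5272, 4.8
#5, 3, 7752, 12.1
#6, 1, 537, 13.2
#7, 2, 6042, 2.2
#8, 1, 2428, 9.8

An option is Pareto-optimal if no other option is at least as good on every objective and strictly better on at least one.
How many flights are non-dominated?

4

#1: not dominated (best layovers).
#2: dominated by #1 (layovers 0≤1, miles earned 6746≥2744, duration 3.5≤21.8).
#3: not dominated.
#4: dominated by #1 (layovers 0≤2, miles earned 6746≥5272, duration 3.5≤4.8).
#5: not dominated (best miles earned).
#6: dominated by #1 (layovers 0≤1, miles earned 6746≥537, duration 3.5≤13.2).
#7: not dominated (best duration).
#8: dominated by #1 (layovers 0≤1, miles earned 6746≥2428, duration 3.5≤9.8).
Pareto-optimal: #1, #3, #5, #7 → 4.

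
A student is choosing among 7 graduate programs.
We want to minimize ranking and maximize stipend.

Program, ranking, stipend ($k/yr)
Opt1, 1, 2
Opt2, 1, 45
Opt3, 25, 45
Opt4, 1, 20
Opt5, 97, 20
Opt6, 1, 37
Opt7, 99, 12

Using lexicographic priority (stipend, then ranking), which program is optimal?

Opt2

First maximize stipend: best is 45, kept {Opt2, Opt3}.
Then minimize ranking: best is 1, kept {Opt2}.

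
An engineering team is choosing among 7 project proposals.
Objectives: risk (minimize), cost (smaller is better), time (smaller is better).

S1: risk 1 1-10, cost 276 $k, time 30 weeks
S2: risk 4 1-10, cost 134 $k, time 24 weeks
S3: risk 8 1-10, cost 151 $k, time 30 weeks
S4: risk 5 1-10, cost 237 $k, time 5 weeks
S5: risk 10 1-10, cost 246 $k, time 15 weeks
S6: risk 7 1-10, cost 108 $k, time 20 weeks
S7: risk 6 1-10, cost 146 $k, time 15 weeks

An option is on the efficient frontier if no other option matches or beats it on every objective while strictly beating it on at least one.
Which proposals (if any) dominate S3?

S2, S6, S7

S2: risk 4≤8, cost 134≤151, time 24≤30 — dominates S3.
S6: risk 7≤8, cost 108≤151, time 20≤30 — dominates S3.
S7: risk 6≤8, cost 146≤151, time 15≤30 — dominates S3.
Others (S1, S4, S5) are each worse than S3 on at least one objective.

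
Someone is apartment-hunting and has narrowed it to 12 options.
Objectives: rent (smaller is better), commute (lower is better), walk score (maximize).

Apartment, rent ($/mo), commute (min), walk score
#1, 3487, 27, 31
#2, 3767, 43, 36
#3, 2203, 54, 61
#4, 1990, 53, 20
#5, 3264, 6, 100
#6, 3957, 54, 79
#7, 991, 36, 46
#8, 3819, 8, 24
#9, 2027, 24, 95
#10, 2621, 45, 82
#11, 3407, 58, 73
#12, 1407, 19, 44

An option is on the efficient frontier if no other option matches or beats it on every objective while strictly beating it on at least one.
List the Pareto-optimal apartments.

#1: dominated by #5 (rent 3264≤3487, commute 6≤27, walk score 100≥31).
#2: dominated by #5 (rent 3264≤3767, commute 6≤43, walk score 100≥36).
#3: dominated by #9 (rent 2027≤2203, commute 24≤54, walk score 95≥61).
#4: dominated by #7 (rent 991≤1990, commute 36≤53, walk score 46≥20).
#5: not dominated (best commute).
#6: dominated by #5 (rent 3264≤3957, commute 6≤54, walk score 100≥79).
#7: not dominated (best rent).
#8: dominated by #5 (rent 3264≤3819, commute 6≤8, walk score 100≥24).
#9: not dominated.
#10: dominated by #9 (rent 2027≤2621, commute 24≤45, walk score 95≥82).
#11: dominated by #5 (rent 3264≤3407, commute 6≤58, walk score 100≥73).
#12: not dominated.

#5, #7, #9, #12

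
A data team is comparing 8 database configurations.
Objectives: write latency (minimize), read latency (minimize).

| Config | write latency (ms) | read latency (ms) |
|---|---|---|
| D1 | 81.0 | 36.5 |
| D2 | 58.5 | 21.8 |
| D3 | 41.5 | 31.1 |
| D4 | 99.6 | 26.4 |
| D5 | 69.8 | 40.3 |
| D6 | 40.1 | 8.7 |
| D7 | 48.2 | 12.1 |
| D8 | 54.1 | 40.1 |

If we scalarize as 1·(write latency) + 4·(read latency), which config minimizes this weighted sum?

D1: 1·81.0 + 4·36.5 = 227.0
D2: 1·58.5 + 4·21.8 = 145.7
D3: 1·41.5 + 4·31.1 = 165.9
D4: 1·99.6 + 4·26.4 = 205.2
D5: 1·69.8 + 4·40.3 = 231.0
D6: 1·40.1 + 4·8.7 = 74.9
D7: 1·48.2 + 4·12.1 = 96.6
D8: 1·54.1 + 4·40.1 = 214.5
Lowest: D6 at 74.9.

D6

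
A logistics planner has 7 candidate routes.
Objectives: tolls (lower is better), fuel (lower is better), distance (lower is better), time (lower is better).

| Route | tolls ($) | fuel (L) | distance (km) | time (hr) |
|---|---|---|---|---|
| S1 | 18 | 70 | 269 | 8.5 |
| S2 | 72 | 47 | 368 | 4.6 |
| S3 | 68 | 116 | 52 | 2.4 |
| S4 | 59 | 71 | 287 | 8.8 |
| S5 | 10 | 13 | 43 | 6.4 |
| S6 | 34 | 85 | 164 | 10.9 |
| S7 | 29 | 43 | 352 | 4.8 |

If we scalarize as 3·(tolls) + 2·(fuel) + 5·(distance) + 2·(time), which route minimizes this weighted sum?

S5

S1: 3·18 + 2·70 + 5·269 + 2·8.5 = 1556.0
S2: 3·72 + 2·47 + 5·368 + 2·4.6 = 2159.2
S3: 3·68 + 2·116 + 5·52 + 2·2.4 = 700.8
S4: 3·59 + 2·71 + 5·287 + 2·8.8 = 1771.6
S5: 3·10 + 2·13 + 5·43 + 2·6.4 = 283.8
S6: 3·34 + 2·85 + 5·164 + 2·10.9 = 1113.8
S7: 3·29 + 2·43 + 5·352 + 2·4.8 = 1942.6
Lowest: S5 at 283.8.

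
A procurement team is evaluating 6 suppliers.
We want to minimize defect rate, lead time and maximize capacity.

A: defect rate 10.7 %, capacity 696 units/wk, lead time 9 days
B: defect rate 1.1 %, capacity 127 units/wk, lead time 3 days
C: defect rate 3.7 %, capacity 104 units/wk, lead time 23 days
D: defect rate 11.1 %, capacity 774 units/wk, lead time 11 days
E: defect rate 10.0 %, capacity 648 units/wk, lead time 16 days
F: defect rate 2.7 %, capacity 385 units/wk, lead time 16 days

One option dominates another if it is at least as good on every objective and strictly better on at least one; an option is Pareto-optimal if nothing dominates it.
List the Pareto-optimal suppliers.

A, B, D, E, F

A: not dominated.
B: not dominated (best defect rate).
C: dominated by B (defect rate 1.1≤3.7, capacity 127≥104, lead time 3≤23).
D: not dominated (best capacity).
E: not dominated.
F: not dominated.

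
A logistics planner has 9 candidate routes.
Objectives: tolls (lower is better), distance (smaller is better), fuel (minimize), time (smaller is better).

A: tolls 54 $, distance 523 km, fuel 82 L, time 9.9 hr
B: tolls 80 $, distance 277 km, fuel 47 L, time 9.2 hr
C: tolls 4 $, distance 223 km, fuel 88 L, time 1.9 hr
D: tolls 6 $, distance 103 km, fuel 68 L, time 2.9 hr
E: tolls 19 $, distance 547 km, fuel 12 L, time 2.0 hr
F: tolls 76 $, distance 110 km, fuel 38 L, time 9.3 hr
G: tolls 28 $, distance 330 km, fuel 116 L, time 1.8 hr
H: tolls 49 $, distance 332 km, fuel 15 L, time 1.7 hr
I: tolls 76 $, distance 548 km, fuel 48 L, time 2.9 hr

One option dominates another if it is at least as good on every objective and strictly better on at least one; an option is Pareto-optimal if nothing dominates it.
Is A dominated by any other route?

Yes

D vs A: tolls 6≤54, distance 103≤523, fuel 68≤82, time 2.9≤9.9 — D is at least as good on every objective and strictly better on at least one, so D dominates A.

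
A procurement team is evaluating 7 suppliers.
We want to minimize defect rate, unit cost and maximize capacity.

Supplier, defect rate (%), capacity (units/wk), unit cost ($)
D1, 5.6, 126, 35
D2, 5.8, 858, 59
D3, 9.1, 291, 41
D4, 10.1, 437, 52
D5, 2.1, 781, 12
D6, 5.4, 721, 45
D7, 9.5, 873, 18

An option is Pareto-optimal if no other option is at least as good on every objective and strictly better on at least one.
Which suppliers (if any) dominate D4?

D5: defect rate 2.1≤10.1, capacity 781≥437, unit cost 12≤52 — dominates D4.
D6: defect rate 5.4≤10.1, capacity 721≥437, unit cost 45≤52 — dominates D4.
D7: defect rate 9.5≤10.1, capacity 873≥437, unit cost 18≤52 — dominates D4.
Others (D1, D2, D3) are each worse than D4 on at least one objective.

D5, D6, D7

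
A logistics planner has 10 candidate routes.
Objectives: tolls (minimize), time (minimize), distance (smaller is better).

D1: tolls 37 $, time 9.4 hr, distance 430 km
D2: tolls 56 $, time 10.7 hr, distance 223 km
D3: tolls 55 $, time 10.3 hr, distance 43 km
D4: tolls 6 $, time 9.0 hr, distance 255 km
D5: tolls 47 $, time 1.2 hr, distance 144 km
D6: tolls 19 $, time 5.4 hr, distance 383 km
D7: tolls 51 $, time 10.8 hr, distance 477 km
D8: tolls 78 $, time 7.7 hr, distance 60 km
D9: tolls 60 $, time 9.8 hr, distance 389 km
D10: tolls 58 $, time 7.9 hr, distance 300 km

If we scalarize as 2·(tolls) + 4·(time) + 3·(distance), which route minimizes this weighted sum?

D1: 2·37 + 4·9.4 + 3·430 = 1401.6
D2: 2·56 + 4·10.7 + 3·223 = 823.8
D3: 2·55 + 4·10.3 + 3·43 = 280.2
D4: 2·6 + 4·9.0 + 3·255 = 813.0
D5: 2·47 + 4·1.2 + 3·144 = 530.8
D6: 2·19 + 4·5.4 + 3·383 = 1208.6
D7: 2·51 + 4·10.8 + 3·477 = 1576.2
D8: 2·78 + 4·7.7 + 3·60 = 366.8
D9: 2·60 + 4·9.8 + 3·389 = 1326.2
D10: 2·58 + 4·7.9 + 3·300 = 1047.6
Lowest: D3 at 280.2.

D3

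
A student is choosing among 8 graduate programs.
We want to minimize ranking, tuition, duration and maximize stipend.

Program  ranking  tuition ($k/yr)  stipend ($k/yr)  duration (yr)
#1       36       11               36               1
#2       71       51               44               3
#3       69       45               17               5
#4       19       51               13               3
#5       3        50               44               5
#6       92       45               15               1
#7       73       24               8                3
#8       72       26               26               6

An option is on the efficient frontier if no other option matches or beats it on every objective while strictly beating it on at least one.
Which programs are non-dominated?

#1: not dominated (best tuition).
#2: not dominated.
#3: dominated by #1 (ranking 36≤69, tuition 11≤45, stipend 36≥17, duration 1≤5).
#4: not dominated.
#5: not dominated (best ranking).
#6: dominated by #1 (ranking 36≤92, tuition 11≤45, stipend 36≥15, duration 1≤1).
#7: dominated by #1 (ranking 36≤73, tuition 11≤24, stipend 36≥8, duration 1≤3).
#8: dominated by #1 (ranking 36≤72, tuition 11≤26, stipend 36≥26, duration 1≤6).

#1, #2, #4, #5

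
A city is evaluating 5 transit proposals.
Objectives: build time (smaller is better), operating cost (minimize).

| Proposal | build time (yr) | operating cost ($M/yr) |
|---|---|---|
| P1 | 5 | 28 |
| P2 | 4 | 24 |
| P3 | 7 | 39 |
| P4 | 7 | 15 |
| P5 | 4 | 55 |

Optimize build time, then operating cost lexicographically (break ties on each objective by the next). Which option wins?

First minimize build time: best is 4, kept {P2, P5}.
Then minimize operating cost: best is 24, kept {P2}.

P2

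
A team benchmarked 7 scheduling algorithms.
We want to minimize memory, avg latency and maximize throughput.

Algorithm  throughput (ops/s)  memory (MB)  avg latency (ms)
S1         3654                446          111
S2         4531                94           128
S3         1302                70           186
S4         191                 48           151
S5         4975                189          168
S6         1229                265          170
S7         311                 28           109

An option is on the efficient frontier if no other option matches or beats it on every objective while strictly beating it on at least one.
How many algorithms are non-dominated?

S1: not dominated.
S2: not dominated.
S3: not dominated.
S4: dominated by S7 (throughput 311≥191, memory 28≤48, avg latency 109≤151).
S5: not dominated (best throughput).
S6: dominated by S2 (throughput 4531≥1229, memory 94≤265, avg latency 128≤170).
S7: not dominated (best memory).
Pareto-optimal: S1, S2, S3, S5, S7 → 5.

5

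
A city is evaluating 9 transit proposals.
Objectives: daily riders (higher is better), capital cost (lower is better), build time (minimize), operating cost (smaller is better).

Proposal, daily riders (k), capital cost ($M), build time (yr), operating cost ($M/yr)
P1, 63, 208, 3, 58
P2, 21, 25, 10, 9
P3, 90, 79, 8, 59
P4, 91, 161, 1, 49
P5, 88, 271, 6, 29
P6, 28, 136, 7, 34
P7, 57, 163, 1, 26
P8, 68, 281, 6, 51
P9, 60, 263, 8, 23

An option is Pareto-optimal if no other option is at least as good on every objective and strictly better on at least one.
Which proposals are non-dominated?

P1: dominated by P4 (daily riders 91≥63, capital cost 161≤208, build time 1≤3, operating cost 49≤58).
P2: not dominated (best capital cost).
P3: not dominated.
P4: not dominated (best daily riders).
P5: not dominated.
P6: not dominated.
P7: not dominated.
P8: dominated by P4 (daily riders 91≥68, capital cost 161≤281, build time 1≤6, operating cost 49≤51).
P9: not dominated.

P2, P3, P4, P5, P6, P7, P9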